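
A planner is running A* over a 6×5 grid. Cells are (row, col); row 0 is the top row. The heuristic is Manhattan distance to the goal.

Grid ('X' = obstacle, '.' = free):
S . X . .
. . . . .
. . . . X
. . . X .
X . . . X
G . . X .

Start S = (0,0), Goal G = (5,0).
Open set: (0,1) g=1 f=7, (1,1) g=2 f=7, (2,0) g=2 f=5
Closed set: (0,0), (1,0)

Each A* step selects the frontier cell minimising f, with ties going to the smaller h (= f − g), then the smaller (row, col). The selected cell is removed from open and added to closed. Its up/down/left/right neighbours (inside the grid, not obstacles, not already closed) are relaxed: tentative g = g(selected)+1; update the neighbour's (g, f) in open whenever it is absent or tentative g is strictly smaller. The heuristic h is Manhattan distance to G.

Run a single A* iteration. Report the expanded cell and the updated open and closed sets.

expanded=(2,0); open=[(0,1) g=1 f=7, (1,1) g=2 f=7, (2,1) g=3 f=7, (3,0) g=3 f=5]; closed=[(0,0), (1,0), (2,0)]

step 1: expand (2,0) (f=5, h=3) → closed; open now [(0,1) g=1 f=7, (1,1) g=2 f=7, (2,1) g=3 f=7, (3,0) g=3 f=5]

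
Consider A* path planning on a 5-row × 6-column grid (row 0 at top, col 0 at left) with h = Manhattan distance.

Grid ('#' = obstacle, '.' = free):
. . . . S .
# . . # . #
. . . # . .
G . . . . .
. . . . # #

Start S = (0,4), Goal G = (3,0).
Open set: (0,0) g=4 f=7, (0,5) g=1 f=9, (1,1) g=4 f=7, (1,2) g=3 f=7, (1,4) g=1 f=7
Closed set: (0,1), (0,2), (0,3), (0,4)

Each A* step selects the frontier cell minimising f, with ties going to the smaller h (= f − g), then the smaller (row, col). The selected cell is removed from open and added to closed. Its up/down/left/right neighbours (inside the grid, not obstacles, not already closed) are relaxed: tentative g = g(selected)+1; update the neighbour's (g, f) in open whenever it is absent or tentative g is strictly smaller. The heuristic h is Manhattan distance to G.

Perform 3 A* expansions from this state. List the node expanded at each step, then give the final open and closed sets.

step 1: expand (0,0) (f=7, h=3) → closed; open now [(0,5) g=1 f=9, (1,1) g=4 f=7, (1,2) g=3 f=7, (1,4) g=1 f=7]
step 2: expand (1,1) (f=7, h=3) → closed; open now [(0,5) g=1 f=9, (1,2) g=3 f=7, (1,4) g=1 f=7, (2,1) g=5 f=7]
step 3: expand (2,1) (f=7, h=2) → closed; open now [(0,5) g=1 f=9, (1,2) g=3 f=7, (1,4) g=1 f=7, (2,0) g=6 f=7, (2,2) g=6 f=9, (3,1) g=6 f=7]

order=[(0,0) → (1,1) → (2,1)]; open=[(0,5) g=1 f=9, (1,2) g=3 f=7, (1,4) g=1 f=7, (2,0) g=6 f=7, (2,2) g=6 f=9, (3,1) g=6 f=7]; closed=[(0,0), (0,1), (0,2), (0,3), (0,4), (1,1), (2,1)]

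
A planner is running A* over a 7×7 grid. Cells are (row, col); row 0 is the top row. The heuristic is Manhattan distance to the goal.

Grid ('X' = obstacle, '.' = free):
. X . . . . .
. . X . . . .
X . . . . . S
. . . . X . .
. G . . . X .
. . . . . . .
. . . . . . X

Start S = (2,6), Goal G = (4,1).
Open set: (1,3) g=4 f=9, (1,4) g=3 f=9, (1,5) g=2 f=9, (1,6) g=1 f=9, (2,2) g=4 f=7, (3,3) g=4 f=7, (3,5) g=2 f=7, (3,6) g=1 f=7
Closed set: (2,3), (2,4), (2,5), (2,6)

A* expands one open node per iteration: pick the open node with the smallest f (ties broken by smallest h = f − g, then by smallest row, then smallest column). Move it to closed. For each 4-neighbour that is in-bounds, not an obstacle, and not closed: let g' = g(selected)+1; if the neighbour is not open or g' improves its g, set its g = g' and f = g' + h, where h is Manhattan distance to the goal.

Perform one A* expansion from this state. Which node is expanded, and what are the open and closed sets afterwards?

step 1: expand (2,2) (f=7, h=3) → closed; open now [(1,3) g=4 f=9, (1,4) g=3 f=9, (1,5) g=2 f=9, (1,6) g=1 f=9, (2,1) g=5 f=7, (3,2) g=5 f=7, (3,3) g=4 f=7, (3,5) g=2 f=7, (3,6) g=1 f=7]

expanded=(2,2); open=[(1,3) g=4 f=9, (1,4) g=3 f=9, (1,5) g=2 f=9, (1,6) g=1 f=9, (2,1) g=5 f=7, (3,2) g=5 f=7, (3,3) g=4 f=7, (3,5) g=2 f=7, (3,6) g=1 f=7]; closed=[(2,2), (2,3), (2,4), (2,5), (2,6)]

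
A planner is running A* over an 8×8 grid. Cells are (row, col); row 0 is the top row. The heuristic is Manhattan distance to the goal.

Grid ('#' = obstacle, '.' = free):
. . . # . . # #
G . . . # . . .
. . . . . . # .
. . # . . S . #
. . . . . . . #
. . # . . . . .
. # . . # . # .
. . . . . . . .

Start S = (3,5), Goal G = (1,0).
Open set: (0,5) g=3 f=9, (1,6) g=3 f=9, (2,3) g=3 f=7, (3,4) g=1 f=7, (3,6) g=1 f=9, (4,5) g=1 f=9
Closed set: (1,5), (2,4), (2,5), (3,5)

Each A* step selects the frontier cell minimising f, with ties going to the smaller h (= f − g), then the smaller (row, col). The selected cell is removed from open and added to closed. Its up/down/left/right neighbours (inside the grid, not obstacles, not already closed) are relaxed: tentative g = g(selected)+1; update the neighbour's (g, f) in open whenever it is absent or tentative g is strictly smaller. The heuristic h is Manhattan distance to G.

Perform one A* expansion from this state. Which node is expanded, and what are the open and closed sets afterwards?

expanded=(2,3); open=[(0,5) g=3 f=9, (1,3) g=4 f=7, (1,6) g=3 f=9, (2,2) g=4 f=7, (3,3) g=4 f=9, (3,4) g=1 f=7, (3,6) g=1 f=9, (4,5) g=1 f=9]; closed=[(1,5), (2,3), (2,4), (2,5), (3,5)]

step 1: expand (2,3) (f=7, h=4) → closed; open now [(0,5) g=3 f=9, (1,3) g=4 f=7, (1,6) g=3 f=9, (2,2) g=4 f=7, (3,3) g=4 f=9, (3,4) g=1 f=7, (3,6) g=1 f=9, (4,5) g=1 f=9]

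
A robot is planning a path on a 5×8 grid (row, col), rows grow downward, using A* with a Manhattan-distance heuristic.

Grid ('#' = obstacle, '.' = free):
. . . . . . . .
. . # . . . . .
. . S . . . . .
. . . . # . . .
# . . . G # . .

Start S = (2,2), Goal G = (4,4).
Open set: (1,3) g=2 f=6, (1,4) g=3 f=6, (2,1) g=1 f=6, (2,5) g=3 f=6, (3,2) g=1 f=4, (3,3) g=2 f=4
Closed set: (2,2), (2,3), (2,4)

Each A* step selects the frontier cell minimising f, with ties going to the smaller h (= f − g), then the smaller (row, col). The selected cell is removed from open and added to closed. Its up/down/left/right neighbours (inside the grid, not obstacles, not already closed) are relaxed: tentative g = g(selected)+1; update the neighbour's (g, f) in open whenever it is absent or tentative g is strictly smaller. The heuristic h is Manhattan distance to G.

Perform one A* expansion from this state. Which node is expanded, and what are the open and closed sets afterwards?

step 1: expand (3,3) (f=4, h=2) → closed; open now [(1,3) g=2 f=6, (1,4) g=3 f=6, (2,1) g=1 f=6, (2,5) g=3 f=6, (3,2) g=1 f=4, (4,3) g=3 f=4]

expanded=(3,3); open=[(1,3) g=2 f=6, (1,4) g=3 f=6, (2,1) g=1 f=6, (2,5) g=3 f=6, (3,2) g=1 f=4, (4,3) g=3 f=4]; closed=[(2,2), (2,3), (2,4), (3,3)]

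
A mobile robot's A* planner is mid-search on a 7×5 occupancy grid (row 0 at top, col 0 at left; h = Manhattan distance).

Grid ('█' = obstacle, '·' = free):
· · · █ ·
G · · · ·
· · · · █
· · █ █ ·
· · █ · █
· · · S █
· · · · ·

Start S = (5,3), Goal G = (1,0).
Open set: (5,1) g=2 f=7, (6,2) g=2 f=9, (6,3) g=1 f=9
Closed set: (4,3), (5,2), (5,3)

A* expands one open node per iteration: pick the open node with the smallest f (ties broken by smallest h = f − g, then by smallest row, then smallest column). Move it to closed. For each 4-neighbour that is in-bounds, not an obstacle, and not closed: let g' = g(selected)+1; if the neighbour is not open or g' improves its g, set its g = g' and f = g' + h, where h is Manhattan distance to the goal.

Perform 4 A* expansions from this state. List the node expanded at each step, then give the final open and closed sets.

step 1: expand (5,1) (f=7, h=5) → closed; open now [(4,1) g=3 f=7, (5,0) g=3 f=7, (6,1) g=3 f=9, (6,2) g=2 f=9, (6,3) g=1 f=9]
step 2: expand (4,1) (f=7, h=4) → closed; open now [(3,1) g=4 f=7, (4,0) g=4 f=7, (5,0) g=3 f=7, (6,1) g=3 f=9, (6,2) g=2 f=9, (6,3) g=1 f=9]
step 3: expand (3,1) (f=7, h=3) → closed; open now [(2,1) g=5 f=7, (3,0) g=5 f=7, (4,0) g=4 f=7, (5,0) g=3 f=7, (6,1) g=3 f=9, (6,2) g=2 f=9, (6,3) g=1 f=9]
step 4: expand (2,1) (f=7, h=2) → closed; open now [(1,1) g=6 f=7, (2,0) g=6 f=7, (2,2) g=6 f=9, (3,0) g=5 f=7, (4,0) g=4 f=7, (5,0) g=3 f=7, (6,1) g=3 f=9, (6,2) g=2 f=9, (6,3) g=1 f=9]

order=[(5,1) → (4,1) → (3,1) → (2,1)]; open=[(1,1) g=6 f=7, (2,0) g=6 f=7, (2,2) g=6 f=9, (3,0) g=5 f=7, (4,0) g=4 f=7, (5,0) g=3 f=7, (6,1) g=3 f=9, (6,2) g=2 f=9, (6,3) g=1 f=9]; closed=[(2,1), (3,1), (4,1), (4,3), (5,1), (5,2), (5,3)]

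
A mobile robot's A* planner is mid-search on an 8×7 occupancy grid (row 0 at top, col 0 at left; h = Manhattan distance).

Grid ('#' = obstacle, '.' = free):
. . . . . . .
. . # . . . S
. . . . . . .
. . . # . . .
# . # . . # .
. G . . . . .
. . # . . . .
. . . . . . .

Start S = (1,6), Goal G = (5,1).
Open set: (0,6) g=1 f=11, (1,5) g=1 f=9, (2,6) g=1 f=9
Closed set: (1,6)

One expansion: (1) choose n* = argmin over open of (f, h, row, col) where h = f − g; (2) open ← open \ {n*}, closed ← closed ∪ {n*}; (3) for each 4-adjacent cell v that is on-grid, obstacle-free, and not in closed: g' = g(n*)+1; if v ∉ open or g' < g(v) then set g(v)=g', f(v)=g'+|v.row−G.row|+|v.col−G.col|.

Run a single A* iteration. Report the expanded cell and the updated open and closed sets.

step 1: expand (1,5) (f=9, h=8) → closed; open now [(0,5) g=2 f=11, (0,6) g=1 f=11, (1,4) g=2 f=9, (2,5) g=2 f=9, (2,6) g=1 f=9]

expanded=(1,5); open=[(0,5) g=2 f=11, (0,6) g=1 f=11, (1,4) g=2 f=9, (2,5) g=2 f=9, (2,6) g=1 f=9]; closed=[(1,5), (1,6)]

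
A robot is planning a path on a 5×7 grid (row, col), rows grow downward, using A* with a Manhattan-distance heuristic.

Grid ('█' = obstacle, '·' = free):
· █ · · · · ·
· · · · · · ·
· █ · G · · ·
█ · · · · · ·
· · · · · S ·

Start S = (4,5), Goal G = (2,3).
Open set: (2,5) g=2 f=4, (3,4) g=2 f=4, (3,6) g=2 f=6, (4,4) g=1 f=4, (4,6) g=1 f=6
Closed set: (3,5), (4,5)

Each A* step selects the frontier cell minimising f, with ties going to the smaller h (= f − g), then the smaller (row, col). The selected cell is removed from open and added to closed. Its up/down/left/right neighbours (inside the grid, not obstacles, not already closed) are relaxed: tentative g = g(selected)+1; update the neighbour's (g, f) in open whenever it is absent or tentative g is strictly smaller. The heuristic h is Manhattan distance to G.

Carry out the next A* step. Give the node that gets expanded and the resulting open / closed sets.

expanded=(2,5); open=[(1,5) g=3 f=6, (2,4) g=3 f=4, (2,6) g=3 f=6, (3,4) g=2 f=4, (3,6) g=2 f=6, (4,4) g=1 f=4, (4,6) g=1 f=6]; closed=[(2,5), (3,5), (4,5)]

step 1: expand (2,5) (f=4, h=2) → closed; open now [(1,5) g=3 f=6, (2,4) g=3 f=4, (2,6) g=3 f=6, (3,4) g=2 f=4, (3,6) g=2 f=6, (4,4) g=1 f=4, (4,6) g=1 f=6]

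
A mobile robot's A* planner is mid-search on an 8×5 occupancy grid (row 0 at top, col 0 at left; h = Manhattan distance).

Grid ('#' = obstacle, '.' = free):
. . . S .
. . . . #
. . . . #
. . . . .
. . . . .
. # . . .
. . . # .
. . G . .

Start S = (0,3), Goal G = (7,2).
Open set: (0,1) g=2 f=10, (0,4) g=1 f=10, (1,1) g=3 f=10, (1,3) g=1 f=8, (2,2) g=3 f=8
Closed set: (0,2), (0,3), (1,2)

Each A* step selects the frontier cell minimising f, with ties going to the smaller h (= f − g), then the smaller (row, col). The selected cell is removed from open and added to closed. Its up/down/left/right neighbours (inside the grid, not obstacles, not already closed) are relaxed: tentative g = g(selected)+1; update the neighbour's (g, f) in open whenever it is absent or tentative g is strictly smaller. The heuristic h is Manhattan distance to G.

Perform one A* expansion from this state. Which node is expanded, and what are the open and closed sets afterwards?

step 1: expand (2,2) (f=8, h=5) → closed; open now [(0,1) g=2 f=10, (0,4) g=1 f=10, (1,1) g=3 f=10, (1,3) g=1 f=8, (2,1) g=4 f=10, (2,3) g=4 f=10, (3,2) g=4 f=8]

expanded=(2,2); open=[(0,1) g=2 f=10, (0,4) g=1 f=10, (1,1) g=3 f=10, (1,3) g=1 f=8, (2,1) g=4 f=10, (2,3) g=4 f=10, (3,2) g=4 f=8]; closed=[(0,2), (0,3), (1,2), (2,2)]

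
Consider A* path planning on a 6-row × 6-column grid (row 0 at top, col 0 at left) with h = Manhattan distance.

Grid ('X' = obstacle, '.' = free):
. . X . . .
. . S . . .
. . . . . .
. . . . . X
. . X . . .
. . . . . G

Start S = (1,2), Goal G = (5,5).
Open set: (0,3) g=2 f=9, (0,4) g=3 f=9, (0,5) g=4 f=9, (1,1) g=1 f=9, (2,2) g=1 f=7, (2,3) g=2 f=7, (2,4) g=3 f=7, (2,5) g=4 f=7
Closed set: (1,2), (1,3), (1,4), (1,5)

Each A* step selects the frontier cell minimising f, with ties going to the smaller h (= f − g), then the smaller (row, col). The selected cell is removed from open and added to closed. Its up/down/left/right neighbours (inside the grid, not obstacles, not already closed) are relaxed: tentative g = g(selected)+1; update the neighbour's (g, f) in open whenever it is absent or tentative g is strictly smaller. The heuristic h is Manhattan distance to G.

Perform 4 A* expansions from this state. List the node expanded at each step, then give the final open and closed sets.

step 1: expand (2,5) (f=7, h=3) → closed; open now [(0,3) g=2 f=9, (0,4) g=3 f=9, (0,5) g=4 f=9, (1,1) g=1 f=9, (2,2) g=1 f=7, (2,3) g=2 f=7, (2,4) g=3 f=7]
step 2: expand (2,4) (f=7, h=4) → closed; open now [(0,3) g=2 f=9, (0,4) g=3 f=9, (0,5) g=4 f=9, (1,1) g=1 f=9, (2,2) g=1 f=7, (2,3) g=2 f=7, (3,4) g=4 f=7]
step 3: expand (3,4) (f=7, h=3) → closed; open now [(0,3) g=2 f=9, (0,4) g=3 f=9, (0,5) g=4 f=9, (1,1) g=1 f=9, (2,2) g=1 f=7, (2,3) g=2 f=7, (3,3) g=5 f=9, (4,4) g=5 f=7]
step 4: expand (4,4) (f=7, h=2) → closed; open now [(0,3) g=2 f=9, (0,4) g=3 f=9, (0,5) g=4 f=9, (1,1) g=1 f=9, (2,2) g=1 f=7, (2,3) g=2 f=7, (3,3) g=5 f=9, (4,3) g=6 f=9, (4,5) g=6 f=7, (5,4) g=6 f=7]

order=[(2,5) → (2,4) → (3,4) → (4,4)]; open=[(0,3) g=2 f=9, (0,4) g=3 f=9, (0,5) g=4 f=9, (1,1) g=1 f=9, (2,2) g=1 f=7, (2,3) g=2 f=7, (3,3) g=5 f=9, (4,3) g=6 f=9, (4,5) g=6 f=7, (5,4) g=6 f=7]; closed=[(1,2), (1,3), (1,4), (1,5), (2,4), (2,5), (3,4), (4,4)]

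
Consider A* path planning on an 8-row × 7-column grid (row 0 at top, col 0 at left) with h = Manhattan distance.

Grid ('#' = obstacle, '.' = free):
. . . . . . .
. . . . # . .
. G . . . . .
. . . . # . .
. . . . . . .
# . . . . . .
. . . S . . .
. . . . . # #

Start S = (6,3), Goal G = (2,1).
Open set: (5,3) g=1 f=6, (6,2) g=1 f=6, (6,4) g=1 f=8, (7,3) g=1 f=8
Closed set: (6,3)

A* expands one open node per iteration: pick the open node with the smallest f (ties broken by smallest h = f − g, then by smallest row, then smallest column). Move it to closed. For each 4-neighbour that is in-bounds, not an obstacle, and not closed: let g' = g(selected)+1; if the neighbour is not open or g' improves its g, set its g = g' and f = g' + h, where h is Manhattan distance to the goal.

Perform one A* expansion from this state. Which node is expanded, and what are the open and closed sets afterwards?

expanded=(5,3); open=[(4,3) g=2 f=6, (5,2) g=2 f=6, (5,4) g=2 f=8, (6,2) g=1 f=6, (6,4) g=1 f=8, (7,3) g=1 f=8]; closed=[(5,3), (6,3)]

step 1: expand (5,3) (f=6, h=5) → closed; open now [(4,3) g=2 f=6, (5,2) g=2 f=6, (5,4) g=2 f=8, (6,2) g=1 f=6, (6,4) g=1 f=8, (7,3) g=1 f=8]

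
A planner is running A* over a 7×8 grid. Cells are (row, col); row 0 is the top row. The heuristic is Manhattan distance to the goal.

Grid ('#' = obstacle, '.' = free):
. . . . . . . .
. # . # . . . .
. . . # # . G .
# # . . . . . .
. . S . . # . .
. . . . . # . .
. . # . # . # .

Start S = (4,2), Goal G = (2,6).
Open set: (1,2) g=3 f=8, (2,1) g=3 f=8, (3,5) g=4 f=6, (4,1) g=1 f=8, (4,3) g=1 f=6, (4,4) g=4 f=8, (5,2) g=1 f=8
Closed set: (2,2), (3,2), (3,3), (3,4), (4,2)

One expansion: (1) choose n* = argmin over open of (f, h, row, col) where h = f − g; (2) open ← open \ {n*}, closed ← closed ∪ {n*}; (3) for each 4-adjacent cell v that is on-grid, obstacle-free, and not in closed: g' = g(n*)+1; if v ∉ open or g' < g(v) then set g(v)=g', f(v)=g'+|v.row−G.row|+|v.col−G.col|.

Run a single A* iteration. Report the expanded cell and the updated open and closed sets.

step 1: expand (3,5) (f=6, h=2) → closed; open now [(1,2) g=3 f=8, (2,1) g=3 f=8, (2,5) g=5 f=6, (3,6) g=5 f=6, (4,1) g=1 f=8, (4,3) g=1 f=6, (4,4) g=4 f=8, (5,2) g=1 f=8]

expanded=(3,5); open=[(1,2) g=3 f=8, (2,1) g=3 f=8, (2,5) g=5 f=6, (3,6) g=5 f=6, (4,1) g=1 f=8, (4,3) g=1 f=6, (4,4) g=4 f=8, (5,2) g=1 f=8]; closed=[(2,2), (3,2), (3,3), (3,4), (3,5), (4,2)]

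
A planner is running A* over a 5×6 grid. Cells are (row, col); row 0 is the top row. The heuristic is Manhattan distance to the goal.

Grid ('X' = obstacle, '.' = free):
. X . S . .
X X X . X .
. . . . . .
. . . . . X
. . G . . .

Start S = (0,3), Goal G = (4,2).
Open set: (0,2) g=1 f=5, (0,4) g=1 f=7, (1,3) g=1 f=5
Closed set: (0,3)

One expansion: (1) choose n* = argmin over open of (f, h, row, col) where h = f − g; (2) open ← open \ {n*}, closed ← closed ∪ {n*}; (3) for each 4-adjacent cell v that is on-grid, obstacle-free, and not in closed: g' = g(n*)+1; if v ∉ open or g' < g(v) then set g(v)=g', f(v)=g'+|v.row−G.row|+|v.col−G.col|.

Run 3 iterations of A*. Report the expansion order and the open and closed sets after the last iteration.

step 1: expand (0,2) (f=5, h=4) → closed; open now [(0,4) g=1 f=7, (1,3) g=1 f=5]
step 2: expand (1,3) (f=5, h=4) → closed; open now [(0,4) g=1 f=7, (2,3) g=2 f=5]
step 3: expand (2,3) (f=5, h=3) → closed; open now [(0,4) g=1 f=7, (2,2) g=3 f=5, (2,4) g=3 f=7, (3,3) g=3 f=5]

order=[(0,2) → (1,3) → (2,3)]; open=[(0,4) g=1 f=7, (2,2) g=3 f=5, (2,4) g=3 f=7, (3,3) g=3 f=5]; closed=[(0,2), (0,3), (1,3), (2,3)]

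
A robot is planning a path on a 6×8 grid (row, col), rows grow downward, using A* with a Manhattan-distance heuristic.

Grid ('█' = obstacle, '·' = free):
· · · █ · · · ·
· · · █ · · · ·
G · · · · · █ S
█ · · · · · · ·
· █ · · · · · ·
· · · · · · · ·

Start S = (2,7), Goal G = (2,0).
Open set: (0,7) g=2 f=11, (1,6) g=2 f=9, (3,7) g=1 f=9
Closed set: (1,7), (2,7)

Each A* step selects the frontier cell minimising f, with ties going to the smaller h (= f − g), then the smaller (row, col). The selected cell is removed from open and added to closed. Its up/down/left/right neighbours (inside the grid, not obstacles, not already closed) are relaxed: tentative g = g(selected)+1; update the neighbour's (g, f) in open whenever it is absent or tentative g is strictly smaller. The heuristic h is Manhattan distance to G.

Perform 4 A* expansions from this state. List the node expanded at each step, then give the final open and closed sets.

step 1: expand (1,6) (f=9, h=7) → closed; open now [(0,6) g=3 f=11, (0,7) g=2 f=11, (1,5) g=3 f=9, (3,7) g=1 f=9]
step 2: expand (1,5) (f=9, h=6) → closed; open now [(0,5) g=4 f=11, (0,6) g=3 f=11, (0,7) g=2 f=11, (1,4) g=4 f=9, (2,5) g=4 f=9, (3,7) g=1 f=9]
step 3: expand (1,4) (f=9, h=5) → closed; open now [(0,4) g=5 f=11, (0,5) g=4 f=11, (0,6) g=3 f=11, (0,7) g=2 f=11, (2,4) g=5 f=9, (2,5) g=4 f=9, (3,7) g=1 f=9]
step 4: expand (2,4) (f=9, h=4) → closed; open now [(0,4) g=5 f=11, (0,5) g=4 f=11, (0,6) g=3 f=11, (0,7) g=2 f=11, (2,3) g=6 f=9, (2,5) g=4 f=9, (3,4) g=6 f=11, (3,7) g=1 f=9]

order=[(1,6) → (1,5) → (1,4) → (2,4)]; open=[(0,4) g=5 f=11, (0,5) g=4 f=11, (0,6) g=3 f=11, (0,7) g=2 f=11, (2,3) g=6 f=9, (2,5) g=4 f=9, (3,4) g=6 f=11, (3,7) g=1 f=9]; closed=[(1,4), (1,5), (1,6), (1,7), (2,4), (2,7)]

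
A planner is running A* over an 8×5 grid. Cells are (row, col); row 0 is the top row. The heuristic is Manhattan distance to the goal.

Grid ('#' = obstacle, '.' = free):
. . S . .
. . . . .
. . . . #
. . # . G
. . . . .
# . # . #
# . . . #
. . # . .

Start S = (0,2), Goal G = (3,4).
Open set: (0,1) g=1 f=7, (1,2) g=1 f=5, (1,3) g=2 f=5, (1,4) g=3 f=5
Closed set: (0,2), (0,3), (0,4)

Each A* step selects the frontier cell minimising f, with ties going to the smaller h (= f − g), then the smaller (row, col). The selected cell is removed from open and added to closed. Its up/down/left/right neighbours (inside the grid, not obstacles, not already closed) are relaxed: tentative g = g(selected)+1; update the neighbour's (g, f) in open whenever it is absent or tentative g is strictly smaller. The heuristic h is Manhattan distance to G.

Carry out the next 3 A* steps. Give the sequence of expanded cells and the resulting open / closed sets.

order=[(1,4) → (1,3) → (2,3)]; open=[(0,1) g=1 f=7, (1,2) g=1 f=5, (2,2) g=4 f=7, (3,3) g=4 f=5]; closed=[(0,2), (0,3), (0,4), (1,3), (1,4), (2,3)]

step 1: expand (1,4) (f=5, h=2) → closed; open now [(0,1) g=1 f=7, (1,2) g=1 f=5, (1,3) g=2 f=5]
step 2: expand (1,3) (f=5, h=3) → closed; open now [(0,1) g=1 f=7, (1,2) g=1 f=5, (2,3) g=3 f=5]
step 3: expand (2,3) (f=5, h=2) → closed; open now [(0,1) g=1 f=7, (1,2) g=1 f=5, (2,2) g=4 f=7, (3,3) g=4 f=5]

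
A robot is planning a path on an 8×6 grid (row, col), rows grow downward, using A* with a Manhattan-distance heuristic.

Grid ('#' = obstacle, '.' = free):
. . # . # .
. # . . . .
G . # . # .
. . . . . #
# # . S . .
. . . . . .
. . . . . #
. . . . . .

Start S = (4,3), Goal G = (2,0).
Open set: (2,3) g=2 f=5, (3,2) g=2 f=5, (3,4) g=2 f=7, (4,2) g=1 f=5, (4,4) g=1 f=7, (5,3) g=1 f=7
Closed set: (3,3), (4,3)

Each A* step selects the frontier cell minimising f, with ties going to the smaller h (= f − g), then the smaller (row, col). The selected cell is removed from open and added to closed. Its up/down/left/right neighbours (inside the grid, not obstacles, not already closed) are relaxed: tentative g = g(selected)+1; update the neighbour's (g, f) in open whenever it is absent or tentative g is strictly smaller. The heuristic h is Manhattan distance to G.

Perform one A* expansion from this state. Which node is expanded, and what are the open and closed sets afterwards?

step 1: expand (2,3) (f=5, h=3) → closed; open now [(1,3) g=3 f=7, (3,2) g=2 f=5, (3,4) g=2 f=7, (4,2) g=1 f=5, (4,4) g=1 f=7, (5,3) g=1 f=7]

expanded=(2,3); open=[(1,3) g=3 f=7, (3,2) g=2 f=5, (3,4) g=2 f=7, (4,2) g=1 f=5, (4,4) g=1 f=7, (5,3) g=1 f=7]; closed=[(2,3), (3,3), (4,3)]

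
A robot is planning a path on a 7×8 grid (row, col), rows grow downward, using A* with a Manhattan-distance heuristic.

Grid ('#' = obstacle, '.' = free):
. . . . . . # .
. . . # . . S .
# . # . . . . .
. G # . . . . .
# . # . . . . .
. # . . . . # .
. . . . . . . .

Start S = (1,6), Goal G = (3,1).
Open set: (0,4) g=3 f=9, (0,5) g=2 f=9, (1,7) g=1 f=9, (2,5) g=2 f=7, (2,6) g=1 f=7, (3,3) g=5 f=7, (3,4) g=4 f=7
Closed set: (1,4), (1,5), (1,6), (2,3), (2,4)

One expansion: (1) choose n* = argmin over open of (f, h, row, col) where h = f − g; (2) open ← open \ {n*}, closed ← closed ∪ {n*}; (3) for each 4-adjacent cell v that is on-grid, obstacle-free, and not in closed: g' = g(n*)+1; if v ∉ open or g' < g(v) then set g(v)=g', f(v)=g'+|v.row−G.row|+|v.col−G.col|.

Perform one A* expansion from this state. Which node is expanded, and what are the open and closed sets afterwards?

expanded=(3,3); open=[(0,4) g=3 f=9, (0,5) g=2 f=9, (1,7) g=1 f=9, (2,5) g=2 f=7, (2,6) g=1 f=7, (3,4) g=4 f=7, (4,3) g=6 f=9]; closed=[(1,4), (1,5), (1,6), (2,3), (2,4), (3,3)]

step 1: expand (3,3) (f=7, h=2) → closed; open now [(0,4) g=3 f=9, (0,5) g=2 f=9, (1,7) g=1 f=9, (2,5) g=2 f=7, (2,6) g=1 f=7, (3,4) g=4 f=7, (4,3) g=6 f=9]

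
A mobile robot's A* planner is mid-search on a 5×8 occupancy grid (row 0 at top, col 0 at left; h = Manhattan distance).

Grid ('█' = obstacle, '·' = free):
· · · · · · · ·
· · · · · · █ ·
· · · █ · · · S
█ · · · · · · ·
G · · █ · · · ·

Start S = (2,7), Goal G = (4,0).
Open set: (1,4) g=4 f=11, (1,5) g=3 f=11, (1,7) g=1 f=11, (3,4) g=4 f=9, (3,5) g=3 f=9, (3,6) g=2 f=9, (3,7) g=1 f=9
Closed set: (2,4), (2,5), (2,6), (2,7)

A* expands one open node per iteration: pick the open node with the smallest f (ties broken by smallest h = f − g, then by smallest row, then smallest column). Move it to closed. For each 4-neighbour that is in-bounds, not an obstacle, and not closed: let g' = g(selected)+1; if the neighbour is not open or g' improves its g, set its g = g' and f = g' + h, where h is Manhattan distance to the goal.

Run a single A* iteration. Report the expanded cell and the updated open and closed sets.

step 1: expand (3,4) (f=9, h=5) → closed; open now [(1,4) g=4 f=11, (1,5) g=3 f=11, (1,7) g=1 f=11, (3,3) g=5 f=9, (3,5) g=3 f=9, (3,6) g=2 f=9, (3,7) g=1 f=9, (4,4) g=5 f=9]

expanded=(3,4); open=[(1,4) g=4 f=11, (1,5) g=3 f=11, (1,7) g=1 f=11, (3,3) g=5 f=9, (3,5) g=3 f=9, (3,6) g=2 f=9, (3,7) g=1 f=9, (4,4) g=5 f=9]; closed=[(2,4), (2,5), (2,6), (2,7), (3,4)]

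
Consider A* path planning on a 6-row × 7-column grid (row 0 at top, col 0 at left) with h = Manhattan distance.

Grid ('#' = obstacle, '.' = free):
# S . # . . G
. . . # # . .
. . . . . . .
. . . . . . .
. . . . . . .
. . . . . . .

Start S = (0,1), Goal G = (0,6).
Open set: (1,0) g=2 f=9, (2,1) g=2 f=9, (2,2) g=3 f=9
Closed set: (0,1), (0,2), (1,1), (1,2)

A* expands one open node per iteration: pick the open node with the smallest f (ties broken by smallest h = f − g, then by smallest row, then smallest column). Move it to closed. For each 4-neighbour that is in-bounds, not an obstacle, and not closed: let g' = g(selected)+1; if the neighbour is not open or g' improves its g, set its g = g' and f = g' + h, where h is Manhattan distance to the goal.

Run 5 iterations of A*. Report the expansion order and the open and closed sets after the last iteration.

order=[(2,2) → (2,3) → (2,4) → (2,5) → (1,5)]; open=[(0,5) g=8 f=9, (1,0) g=2 f=9, (1,6) g=8 f=9, (2,1) g=2 f=9, (2,6) g=7 f=9, (3,2) g=4 f=11, (3,3) g=5 f=11, (3,4) g=6 f=11, (3,5) g=7 f=11]; closed=[(0,1), (0,2), (1,1), (1,2), (1,5), (2,2), (2,3), (2,4), (2,5)]

step 1: expand (2,2) (f=9, h=6) → closed; open now [(1,0) g=2 f=9, (2,1) g=2 f=9, (2,3) g=4 f=9, (3,2) g=4 f=11]
step 2: expand (2,3) (f=9, h=5) → closed; open now [(1,0) g=2 f=9, (2,1) g=2 f=9, (2,4) g=5 f=9, (3,2) g=4 f=11, (3,3) g=5 f=11]
step 3: expand (2,4) (f=9, h=4) → closed; open now [(1,0) g=2 f=9, (2,1) g=2 f=9, (2,5) g=6 f=9, (3,2) g=4 f=11, (3,3) g=5 f=11, (3,4) g=6 f=11]
step 4: expand (2,5) (f=9, h=3) → closed; open now [(1,0) g=2 f=9, (1,5) g=7 f=9, (2,1) g=2 f=9, (2,6) g=7 f=9, (3,2) g=4 f=11, (3,3) g=5 f=11, (3,4) g=6 f=11, (3,5) g=7 f=11]
step 5: expand (1,5) (f=9, h=2) → closed; open now [(0,5) g=8 f=9, (1,0) g=2 f=9, (1,6) g=8 f=9, (2,1) g=2 f=9, (2,6) g=7 f=9, (3,2) g=4 f=11, (3,3) g=5 f=11, (3,4) g=6 f=11, (3,5) g=7 f=11]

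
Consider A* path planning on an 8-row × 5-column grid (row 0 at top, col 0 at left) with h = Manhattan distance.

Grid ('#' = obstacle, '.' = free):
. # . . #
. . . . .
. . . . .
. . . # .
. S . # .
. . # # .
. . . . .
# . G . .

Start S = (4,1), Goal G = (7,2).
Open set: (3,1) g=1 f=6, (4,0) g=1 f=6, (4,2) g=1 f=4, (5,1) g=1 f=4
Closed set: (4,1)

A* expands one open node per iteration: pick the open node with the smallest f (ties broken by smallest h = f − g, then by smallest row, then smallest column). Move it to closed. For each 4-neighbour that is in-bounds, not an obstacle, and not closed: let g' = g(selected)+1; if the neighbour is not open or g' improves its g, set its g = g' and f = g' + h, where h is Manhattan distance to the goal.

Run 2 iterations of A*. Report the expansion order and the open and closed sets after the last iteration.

order=[(4,2) → (5,1)]; open=[(3,1) g=1 f=6, (3,2) g=2 f=6, (4,0) g=1 f=6, (5,0) g=2 f=6, (6,1) g=2 f=4]; closed=[(4,1), (4,2), (5,1)]

step 1: expand (4,2) (f=4, h=3) → closed; open now [(3,1) g=1 f=6, (3,2) g=2 f=6, (4,0) g=1 f=6, (5,1) g=1 f=4]
step 2: expand (5,1) (f=4, h=3) → closed; open now [(3,1) g=1 f=6, (3,2) g=2 f=6, (4,0) g=1 f=6, (5,0) g=2 f=6, (6,1) g=2 f=4]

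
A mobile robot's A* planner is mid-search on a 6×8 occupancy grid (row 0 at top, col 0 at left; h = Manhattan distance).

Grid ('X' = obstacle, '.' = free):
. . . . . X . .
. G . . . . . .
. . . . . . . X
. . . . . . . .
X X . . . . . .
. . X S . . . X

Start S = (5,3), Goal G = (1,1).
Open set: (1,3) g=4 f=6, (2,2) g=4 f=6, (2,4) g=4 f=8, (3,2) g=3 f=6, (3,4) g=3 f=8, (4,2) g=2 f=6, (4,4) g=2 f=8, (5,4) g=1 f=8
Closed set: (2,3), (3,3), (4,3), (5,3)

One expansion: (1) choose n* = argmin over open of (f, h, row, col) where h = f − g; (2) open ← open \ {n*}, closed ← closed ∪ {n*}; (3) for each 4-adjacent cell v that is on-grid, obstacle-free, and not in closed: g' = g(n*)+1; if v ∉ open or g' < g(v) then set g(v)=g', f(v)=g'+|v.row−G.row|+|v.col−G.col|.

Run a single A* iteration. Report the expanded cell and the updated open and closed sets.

step 1: expand (1,3) (f=6, h=2) → closed; open now [(0,3) g=5 f=8, (1,2) g=5 f=6, (1,4) g=5 f=8, (2,2) g=4 f=6, (2,4) g=4 f=8, (3,2) g=3 f=6, (3,4) g=3 f=8, (4,2) g=2 f=6, (4,4) g=2 f=8, (5,4) g=1 f=8]

expanded=(1,3); open=[(0,3) g=5 f=8, (1,2) g=5 f=6, (1,4) g=5 f=8, (2,2) g=4 f=6, (2,4) g=4 f=8, (3,2) g=3 f=6, (3,4) g=3 f=8, (4,2) g=2 f=6, (4,4) g=2 f=8, (5,4) g=1 f=8]; closed=[(1,3), (2,3), (3,3), (4,3), (5,3)]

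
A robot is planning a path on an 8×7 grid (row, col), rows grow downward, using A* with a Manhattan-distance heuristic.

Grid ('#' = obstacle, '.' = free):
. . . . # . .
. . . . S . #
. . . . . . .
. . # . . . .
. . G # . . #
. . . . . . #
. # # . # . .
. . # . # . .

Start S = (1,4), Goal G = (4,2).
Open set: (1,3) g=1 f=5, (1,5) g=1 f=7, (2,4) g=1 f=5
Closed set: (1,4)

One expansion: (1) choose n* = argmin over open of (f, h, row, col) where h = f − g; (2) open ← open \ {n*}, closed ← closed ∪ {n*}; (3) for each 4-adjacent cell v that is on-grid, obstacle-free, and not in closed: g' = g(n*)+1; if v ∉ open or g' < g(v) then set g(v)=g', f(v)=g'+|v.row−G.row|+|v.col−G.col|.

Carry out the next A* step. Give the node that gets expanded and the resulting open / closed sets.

expanded=(1,3); open=[(0,3) g=2 f=7, (1,2) g=2 f=5, (1,5) g=1 f=7, (2,3) g=2 f=5, (2,4) g=1 f=5]; closed=[(1,3), (1,4)]

step 1: expand (1,3) (f=5, h=4) → closed; open now [(0,3) g=2 f=7, (1,2) g=2 f=5, (1,5) g=1 f=7, (2,3) g=2 f=5, (2,4) g=1 f=5]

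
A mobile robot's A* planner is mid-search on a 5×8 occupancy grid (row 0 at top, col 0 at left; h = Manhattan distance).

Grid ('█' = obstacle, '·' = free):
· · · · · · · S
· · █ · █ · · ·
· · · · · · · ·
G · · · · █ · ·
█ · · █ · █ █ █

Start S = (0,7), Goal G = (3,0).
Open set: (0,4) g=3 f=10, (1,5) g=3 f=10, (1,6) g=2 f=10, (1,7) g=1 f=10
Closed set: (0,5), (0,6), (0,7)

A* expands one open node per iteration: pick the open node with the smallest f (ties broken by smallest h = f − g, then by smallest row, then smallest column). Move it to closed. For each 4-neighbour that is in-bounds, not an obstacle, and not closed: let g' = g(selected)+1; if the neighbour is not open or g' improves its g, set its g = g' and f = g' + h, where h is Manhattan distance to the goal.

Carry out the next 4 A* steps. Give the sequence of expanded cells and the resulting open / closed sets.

order=[(0,4) → (0,3) → (0,2) → (0,1)]; open=[(0,0) g=7 f=10, (1,1) g=7 f=10, (1,3) g=5 f=10, (1,5) g=3 f=10, (1,6) g=2 f=10, (1,7) g=1 f=10]; closed=[(0,1), (0,2), (0,3), (0,4), (0,5), (0,6), (0,7)]

step 1: expand (0,4) (f=10, h=7) → closed; open now [(0,3) g=4 f=10, (1,5) g=3 f=10, (1,6) g=2 f=10, (1,7) g=1 f=10]
step 2: expand (0,3) (f=10, h=6) → closed; open now [(0,2) g=5 f=10, (1,3) g=5 f=10, (1,5) g=3 f=10, (1,6) g=2 f=10, (1,7) g=1 f=10]
step 3: expand (0,2) (f=10, h=5) → closed; open now [(0,1) g=6 f=10, (1,3) g=5 f=10, (1,5) g=3 f=10, (1,6) g=2 f=10, (1,7) g=1 f=10]
step 4: expand (0,1) (f=10, h=4) → closed; open now [(0,0) g=7 f=10, (1,1) g=7 f=10, (1,3) g=5 f=10, (1,5) g=3 f=10, (1,6) g=2 f=10, (1,7) g=1 f=10]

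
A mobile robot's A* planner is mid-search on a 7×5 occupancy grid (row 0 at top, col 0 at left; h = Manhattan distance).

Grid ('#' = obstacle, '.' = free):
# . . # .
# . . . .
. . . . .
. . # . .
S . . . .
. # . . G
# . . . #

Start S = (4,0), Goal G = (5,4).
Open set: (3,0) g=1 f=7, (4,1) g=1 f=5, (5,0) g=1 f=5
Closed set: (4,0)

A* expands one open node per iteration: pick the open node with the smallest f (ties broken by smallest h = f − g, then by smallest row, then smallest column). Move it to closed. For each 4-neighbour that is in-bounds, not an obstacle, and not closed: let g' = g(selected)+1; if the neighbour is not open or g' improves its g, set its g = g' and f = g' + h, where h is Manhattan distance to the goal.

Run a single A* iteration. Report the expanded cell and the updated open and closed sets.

expanded=(4,1); open=[(3,0) g=1 f=7, (3,1) g=2 f=7, (4,2) g=2 f=5, (5,0) g=1 f=5]; closed=[(4,0), (4,1)]

step 1: expand (4,1) (f=5, h=4) → closed; open now [(3,0) g=1 f=7, (3,1) g=2 f=7, (4,2) g=2 f=5, (5,0) g=1 f=5]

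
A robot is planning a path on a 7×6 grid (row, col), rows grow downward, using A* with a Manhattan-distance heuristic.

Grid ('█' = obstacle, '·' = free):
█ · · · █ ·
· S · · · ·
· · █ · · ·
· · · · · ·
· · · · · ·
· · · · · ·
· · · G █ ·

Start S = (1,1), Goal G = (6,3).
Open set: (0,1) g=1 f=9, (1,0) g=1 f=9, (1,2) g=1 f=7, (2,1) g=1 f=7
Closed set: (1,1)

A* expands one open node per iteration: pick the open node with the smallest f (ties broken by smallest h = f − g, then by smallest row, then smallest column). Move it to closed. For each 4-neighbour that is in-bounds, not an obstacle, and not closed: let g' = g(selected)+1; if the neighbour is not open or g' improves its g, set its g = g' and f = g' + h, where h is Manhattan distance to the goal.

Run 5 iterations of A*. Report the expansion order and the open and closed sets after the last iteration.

step 1: expand (1,2) (f=7, h=6) → closed; open now [(0,1) g=1 f=9, (0,2) g=2 f=9, (1,0) g=1 f=9, (1,3) g=2 f=7, (2,1) g=1 f=7]
step 2: expand (1,3) (f=7, h=5) → closed; open now [(0,1) g=1 f=9, (0,2) g=2 f=9, (0,3) g=3 f=9, (1,0) g=1 f=9, (1,4) g=3 f=9, (2,1) g=1 f=7, (2,3) g=3 f=7]
step 3: expand (2,3) (f=7, h=4) → closed; open now [(0,1) g=1 f=9, (0,2) g=2 f=9, (0,3) g=3 f=9, (1,0) g=1 f=9, (1,4) g=3 f=9, (2,1) g=1 f=7, (2,4) g=4 f=9, (3,3) g=4 f=7]
step 4: expand (3,3) (f=7, h=3) → closed; open now [(0,1) g=1 f=9, (0,2) g=2 f=9, (0,3) g=3 f=9, (1,0) g=1 f=9, (1,4) g=3 f=9, (2,1) g=1 f=7, (2,4) g=4 f=9, (3,2) g=5 f=9, (3,4) g=5 f=9, (4,3) g=5 f=7]
step 5: expand (4,3) (f=7, h=2) → closed; open now [(0,1) g=1 f=9, (0,2) g=2 f=9, (0,3) g=3 f=9, (1,0) g=1 f=9, (1,4) g=3 f=9, (2,1) g=1 f=7, (2,4) g=4 f=9, (3,2) g=5 f=9, (3,4) g=5 f=9, (4,2) g=6 f=9, (4,4) g=6 f=9, (5,3) g=6 f=7]

order=[(1,2) → (1,3) → (2,3) → (3,3) → (4,3)]; open=[(0,1) g=1 f=9, (0,2) g=2 f=9, (0,3) g=3 f=9, (1,0) g=1 f=9, (1,4) g=3 f=9, (2,1) g=1 f=7, (2,4) g=4 f=9, (3,2) g=5 f=9, (3,4) g=5 f=9, (4,2) g=6 f=9, (4,4) g=6 f=9, (5,3) g=6 f=7]; closed=[(1,1), (1,2), (1,3), (2,3), (3,3), (4,3)]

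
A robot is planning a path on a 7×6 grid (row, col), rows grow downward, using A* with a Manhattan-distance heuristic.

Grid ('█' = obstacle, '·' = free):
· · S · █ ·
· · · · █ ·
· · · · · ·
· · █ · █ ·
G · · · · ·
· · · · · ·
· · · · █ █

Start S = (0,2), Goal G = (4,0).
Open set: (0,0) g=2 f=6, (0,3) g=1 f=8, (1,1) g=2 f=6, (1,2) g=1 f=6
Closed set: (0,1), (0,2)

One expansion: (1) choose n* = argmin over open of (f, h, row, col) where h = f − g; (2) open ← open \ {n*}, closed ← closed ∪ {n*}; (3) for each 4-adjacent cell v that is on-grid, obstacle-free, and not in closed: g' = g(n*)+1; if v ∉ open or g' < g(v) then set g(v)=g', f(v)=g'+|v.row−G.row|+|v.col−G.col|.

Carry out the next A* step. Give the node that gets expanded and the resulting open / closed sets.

expanded=(0,0); open=[(0,3) g=1 f=8, (1,0) g=3 f=6, (1,1) g=2 f=6, (1,2) g=1 f=6]; closed=[(0,0), (0,1), (0,2)]

step 1: expand (0,0) (f=6, h=4) → closed; open now [(0,3) g=1 f=8, (1,0) g=3 f=6, (1,1) g=2 f=6, (1,2) g=1 f=6]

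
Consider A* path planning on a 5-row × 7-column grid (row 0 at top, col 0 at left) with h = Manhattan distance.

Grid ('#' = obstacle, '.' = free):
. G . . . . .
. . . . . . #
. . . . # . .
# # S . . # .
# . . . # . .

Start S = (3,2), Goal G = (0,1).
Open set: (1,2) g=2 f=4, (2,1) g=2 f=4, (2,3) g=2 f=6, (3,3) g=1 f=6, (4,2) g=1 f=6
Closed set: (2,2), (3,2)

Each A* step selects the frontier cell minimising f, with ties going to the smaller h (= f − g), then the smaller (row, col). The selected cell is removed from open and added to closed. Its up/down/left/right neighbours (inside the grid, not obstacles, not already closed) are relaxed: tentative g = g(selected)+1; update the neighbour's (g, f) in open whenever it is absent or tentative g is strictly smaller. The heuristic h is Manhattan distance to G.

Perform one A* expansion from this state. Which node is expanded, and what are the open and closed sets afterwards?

step 1: expand (1,2) (f=4, h=2) → closed; open now [(0,2) g=3 f=4, (1,1) g=3 f=4, (1,3) g=3 f=6, (2,1) g=2 f=4, (2,3) g=2 f=6, (3,3) g=1 f=6, (4,2) g=1 f=6]

expanded=(1,2); open=[(0,2) g=3 f=4, (1,1) g=3 f=4, (1,3) g=3 f=6, (2,1) g=2 f=4, (2,3) g=2 f=6, (3,3) g=1 f=6, (4,2) g=1 f=6]; closed=[(1,2), (2,2), (3,2)]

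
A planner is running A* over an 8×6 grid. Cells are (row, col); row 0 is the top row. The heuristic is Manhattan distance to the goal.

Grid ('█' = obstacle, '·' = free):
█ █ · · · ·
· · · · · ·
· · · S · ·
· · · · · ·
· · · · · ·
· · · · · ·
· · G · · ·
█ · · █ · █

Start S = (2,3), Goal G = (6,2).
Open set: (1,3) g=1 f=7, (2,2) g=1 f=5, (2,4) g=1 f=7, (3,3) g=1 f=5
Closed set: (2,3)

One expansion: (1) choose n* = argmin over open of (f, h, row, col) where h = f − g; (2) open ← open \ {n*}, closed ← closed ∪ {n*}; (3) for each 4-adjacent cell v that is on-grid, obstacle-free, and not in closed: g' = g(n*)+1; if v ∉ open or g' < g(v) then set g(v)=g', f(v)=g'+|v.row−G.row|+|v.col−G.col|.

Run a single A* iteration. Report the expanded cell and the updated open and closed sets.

expanded=(2,2); open=[(1,2) g=2 f=7, (1,3) g=1 f=7, (2,1) g=2 f=7, (2,4) g=1 f=7, (3,2) g=2 f=5, (3,3) g=1 f=5]; closed=[(2,2), (2,3)]

step 1: expand (2,2) (f=5, h=4) → closed; open now [(1,2) g=2 f=7, (1,3) g=1 f=7, (2,1) g=2 f=7, (2,4) g=1 f=7, (3,2) g=2 f=5, (3,3) g=1 f=5]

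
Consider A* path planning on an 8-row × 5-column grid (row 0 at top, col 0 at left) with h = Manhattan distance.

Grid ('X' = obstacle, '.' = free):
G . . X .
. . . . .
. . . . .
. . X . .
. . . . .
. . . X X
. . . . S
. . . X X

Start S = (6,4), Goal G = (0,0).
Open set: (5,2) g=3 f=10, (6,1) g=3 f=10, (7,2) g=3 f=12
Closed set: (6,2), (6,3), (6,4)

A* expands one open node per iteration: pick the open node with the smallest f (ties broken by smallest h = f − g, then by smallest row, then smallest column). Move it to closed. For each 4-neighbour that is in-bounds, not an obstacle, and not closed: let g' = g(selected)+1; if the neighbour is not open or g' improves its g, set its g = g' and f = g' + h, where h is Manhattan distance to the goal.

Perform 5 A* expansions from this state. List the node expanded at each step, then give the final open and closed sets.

step 1: expand (5,2) (f=10, h=7) → closed; open now [(4,2) g=4 f=10, (5,1) g=4 f=10, (6,1) g=3 f=10, (7,2) g=3 f=12]
step 2: expand (4,2) (f=10, h=6) → closed; open now [(4,1) g=5 f=10, (4,3) g=5 f=12, (5,1) g=4 f=10, (6,1) g=3 f=10, (7,2) g=3 f=12]
step 3: expand (4,1) (f=10, h=5) → closed; open now [(3,1) g=6 f=10, (4,0) g=6 f=10, (4,3) g=5 f=12, (5,1) g=4 f=10, (6,1) g=3 f=10, (7,2) g=3 f=12]
step 4: expand (3,1) (f=10, h=4) → closed; open now [(2,1) g=7 f=10, (3,0) g=7 f=10, (4,0) g=6 f=10, (4,3) g=5 f=12, (5,1) g=4 f=10, (6,1) g=3 f=10, (7,2) g=3 f=12]
step 5: expand (2,1) (f=10, h=3) → closed; open now [(1,1) g=8 f=10, (2,0) g=8 f=10, (2,2) g=8 f=12, (3,0) g=7 f=10, (4,0) g=6 f=10, (4,3) g=5 f=12, (5,1) g=4 f=10, (6,1) g=3 f=10, (7,2) g=3 f=12]

order=[(5,2) → (4,2) → (4,1) → (3,1) → (2,1)]; open=[(1,1) g=8 f=10, (2,0) g=8 f=10, (2,2) g=8 f=12, (3,0) g=7 f=10, (4,0) g=6 f=10, (4,3) g=5 f=12, (5,1) g=4 f=10, (6,1) g=3 f=10, (7,2) g=3 f=12]; closed=[(2,1), (3,1), (4,1), (4,2), (5,2), (6,2), (6,3), (6,4)]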